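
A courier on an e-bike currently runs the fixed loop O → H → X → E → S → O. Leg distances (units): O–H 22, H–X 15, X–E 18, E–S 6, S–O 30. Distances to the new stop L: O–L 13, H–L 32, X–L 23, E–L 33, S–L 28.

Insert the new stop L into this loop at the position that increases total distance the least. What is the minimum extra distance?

Minimum extra distance: 11, inserting L between S and O.

Insertion cost between consecutive stops i–j is d(i,L) + d(L,j) − d(i,j):
  between O and H: 13 + 32 − 22 = 23
  between H and X: 32 + 23 − 15 = 40
  between X and E: 23 + 33 − 18 = 38
  between E and S: 33 + 28 − 6 = 55
  between S and O: 28 + 13 − 30 = 11
Cheapest insertion is between S and O, adding 11.
New total = 91 + 11 = 102.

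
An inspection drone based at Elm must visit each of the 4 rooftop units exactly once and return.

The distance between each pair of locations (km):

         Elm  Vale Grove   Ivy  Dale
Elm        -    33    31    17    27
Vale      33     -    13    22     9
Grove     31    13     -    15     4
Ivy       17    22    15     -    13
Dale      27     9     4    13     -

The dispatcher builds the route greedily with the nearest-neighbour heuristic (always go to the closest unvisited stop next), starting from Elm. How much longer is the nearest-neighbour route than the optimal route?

Elm: Ivy=17, Dale=27, Grove=31, Vale=33 ⇒ Ivy
Ivy: Dale=13, Grove=15, Vale=22 ⇒ Dale
Dale: Grove=4, Vale=9 ⇒ Grove
Grove: Vale=13 ⇒ Vale
NN route Elm → Ivy → Dale → Grove → Vale → Elm costs 80.
Optimal: Elm → Vale → Dale → Grove → Ivy → Elm costs 78 (by enumerating all 12 distinct tours).
Excess = 80 − 78 = 2.

2 km longer than the optimal tour.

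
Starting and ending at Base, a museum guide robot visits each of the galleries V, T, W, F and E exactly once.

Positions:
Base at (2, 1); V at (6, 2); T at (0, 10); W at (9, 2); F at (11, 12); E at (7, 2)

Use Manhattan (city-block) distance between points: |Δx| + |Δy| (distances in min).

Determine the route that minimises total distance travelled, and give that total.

Minimum total distance: 44 min.

Base → V → T → W → F → E → Base: 5+14+17+12+14+6 = 68
Base → V → T → W → E → F → Base: 5+14+17+2+14+20 = 72
Base → V → T → F → W → E → Base: 5+14+13+12+2+6 = 52
Base → V → T → F → E → W → Base: 5+14+13+14+2+8 = 56
Base → V → T → E → W → F → Base: 5+14+15+2+12+20 = 68
Base → V → T → E → F → W → Base: 5+14+15+14+12+8 = 68
Base → V → W → T → F → E → Base: 5+3+17+13+14+6 = 58
Base → V → W → T → E → F → Base: 5+3+17+15+14+20 = 74
Base → V → W → F → T → E → Base: 5+3+12+13+15+6 = 54
Base → V → W → F → E → T → Base: 5+3+12+14+15+11 = 60
Base → V → W → E → T → F → Base: 5+3+2+15+13+20 = 58
Base → V → W → E → F → T → Base: 5+3+2+14+13+11 = 48
Base → V → F → T → W → E → Base: 5+15+13+17+2+6 = 58
Base → V → F → T → E → W → Base: 5+15+13+15+2+8 = 58
… (46 more)
Base → V → E → W → F → T → Base: 5+1+2+12+13+11 = 44  ← best
The minimum is 44.
One optimal route: Base → V → E → W → F → T → Base (or its reverse).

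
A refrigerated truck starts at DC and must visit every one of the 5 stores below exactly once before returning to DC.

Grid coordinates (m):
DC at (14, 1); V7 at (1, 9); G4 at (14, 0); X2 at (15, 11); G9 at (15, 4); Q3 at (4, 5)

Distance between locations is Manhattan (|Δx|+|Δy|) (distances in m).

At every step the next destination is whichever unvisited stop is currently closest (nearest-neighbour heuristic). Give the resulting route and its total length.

Total distance 50 m via the nearest-neighbour route DC → G4 → G9 → X2 → V7 → Q3 → DC.

From DC: distances to unvisited — G4=1, G9=4, X2=11, Q3=14, V7=21. Nearest is G4 (1).
From G4: distances to unvisited — G9=5, X2=12, Q3=15, V7=22. Nearest is G9 (5).
From G9: distances to unvisited — X2=7, Q3=12, V7=19. Nearest is X2 (7).
From X2: distances to unvisited — V7=16, Q3=17. Nearest is V7 (16).
From V7: distances to unvisited — Q3=7. Nearest is Q3 (7).
Return Q3→DC: 14.
Total = 1 + 5 + 7 + 16 + 7 + 14 = 50.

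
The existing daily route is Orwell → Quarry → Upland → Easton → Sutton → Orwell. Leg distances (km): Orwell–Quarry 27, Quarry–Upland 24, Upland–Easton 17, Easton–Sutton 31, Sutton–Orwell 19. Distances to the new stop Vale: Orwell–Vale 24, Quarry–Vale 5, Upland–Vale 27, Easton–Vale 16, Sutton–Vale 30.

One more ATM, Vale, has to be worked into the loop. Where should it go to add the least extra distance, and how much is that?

Insertion cost between consecutive stops i–j is d(i,Vale) + d(Vale,j) − d(i,j):
  between Orwell and Quarry: 24 + 5 − 27 = 2
  between Quarry and Upland: 5 + 27 − 24 = 8
  between Upland and Easton: 27 + 16 − 17 = 26
  between Easton and Sutton: 16 + 30 − 31 = 15
  between Sutton and Orwell: 30 + 24 − 19 = 35
Cheapest insertion is between Orwell and Quarry, adding 2.
New total = 118 + 2 = 120.

Adding 2 km by placing Vale on the Orwell–Quarry leg.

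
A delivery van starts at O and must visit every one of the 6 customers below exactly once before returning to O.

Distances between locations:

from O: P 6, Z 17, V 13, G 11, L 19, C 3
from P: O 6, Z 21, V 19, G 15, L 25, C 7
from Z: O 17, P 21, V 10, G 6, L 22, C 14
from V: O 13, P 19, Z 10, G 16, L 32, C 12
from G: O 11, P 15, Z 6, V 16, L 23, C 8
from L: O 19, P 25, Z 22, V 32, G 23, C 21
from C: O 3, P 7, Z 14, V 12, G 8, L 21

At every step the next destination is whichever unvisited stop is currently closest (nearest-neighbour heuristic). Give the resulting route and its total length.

Nearest-neighbour total = 92; route O → C → P → G → Z → V → L → O.

From O: distances to unvisited — C=3, P=6, G=11, V=13, Z=17, L=19. Nearest is C (3).
From C: distances to unvisited — P=7, G=8, V=12, Z=14, L=21. Nearest is P (7).
From P: distances to unvisited — G=15, V=19, Z=21, L=25. Nearest is G (15).
From G: distances to unvisited — Z=6, V=16, L=23. Nearest is Z (6).
From Z: distances to unvisited — V=10, L=22. Nearest is V (10).
From V: distances to unvisited — L=32. Nearest is L (32).
Return L→O: 19.
Total = 3 + 7 + 15 + 6 + 10 + 32 + 19 = 92.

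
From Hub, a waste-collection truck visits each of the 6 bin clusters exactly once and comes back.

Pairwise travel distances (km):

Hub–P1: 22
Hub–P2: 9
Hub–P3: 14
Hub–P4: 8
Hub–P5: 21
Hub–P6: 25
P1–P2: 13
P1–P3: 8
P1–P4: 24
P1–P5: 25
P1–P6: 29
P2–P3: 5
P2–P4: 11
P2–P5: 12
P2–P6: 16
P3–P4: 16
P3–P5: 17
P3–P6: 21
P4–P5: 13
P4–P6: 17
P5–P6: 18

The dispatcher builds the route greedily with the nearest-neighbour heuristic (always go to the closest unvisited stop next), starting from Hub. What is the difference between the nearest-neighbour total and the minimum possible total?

From Hub: P4=8, P2=9, P3=14, P5=21, P1=22, P6=25 → choose P4 (8).
From P4: P2=11, P5=13, P3=16, P6=17, P1=24 → choose P2 (11).
From P2: P3=5, P5=12, P1=13, P6=16 → choose P3 (5).
From P3: P1=8, P5=17, P6=21 → choose P1 (8).
From P1: P5=25, P6=29 → choose P5 (25).
From P5: P6=18 → choose P6 (18).
NN route Hub → P4 → P2 → P3 → P1 → P5 → P6 → Hub costs 100.
Optimal: Hub → P1 → P3 → P2 → P5 → P6 → P4 → Hub costs 90 (by enumerating all 360 distinct tours).
Excess = 100 − 90 = 10.

10 km longer than the optimal tour.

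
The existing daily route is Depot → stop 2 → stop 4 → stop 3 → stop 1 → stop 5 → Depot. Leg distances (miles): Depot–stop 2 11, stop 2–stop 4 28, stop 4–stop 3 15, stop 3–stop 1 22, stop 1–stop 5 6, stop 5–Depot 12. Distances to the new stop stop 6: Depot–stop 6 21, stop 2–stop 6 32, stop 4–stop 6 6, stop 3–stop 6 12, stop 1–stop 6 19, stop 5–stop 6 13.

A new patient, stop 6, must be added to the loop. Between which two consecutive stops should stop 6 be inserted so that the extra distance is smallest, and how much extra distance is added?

+3 miles — insert stop 6 between stop 4 and stop 3.

Insertion cost between consecutive stops i–j is d(i,stop 6) + d(stop 6,j) − d(i,j):
  between Depot and stop 2: 21 + 32 − 11 = 42
  between stop 2 and stop 4: 32 + 6 − 28 = 10
  between stop 4 and stop 3: 6 + 12 − 15 = 3
  between stop 3 and stop 1: 12 + 19 − 22 = 9
  between stop 1 and stop 5: 19 + 13 − 6 = 26
  between stop 5 and Depot: 13 + 21 − 12 = 22
Cheapest insertion is between stop 4 and stop 3, adding 3.
New total = 94 + 3 = 97.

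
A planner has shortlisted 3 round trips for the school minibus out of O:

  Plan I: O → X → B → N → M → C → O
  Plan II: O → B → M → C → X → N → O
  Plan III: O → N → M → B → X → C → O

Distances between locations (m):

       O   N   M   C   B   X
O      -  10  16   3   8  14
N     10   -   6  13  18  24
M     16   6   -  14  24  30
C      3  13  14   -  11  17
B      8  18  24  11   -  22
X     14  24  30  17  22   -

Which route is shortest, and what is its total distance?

Plan I: 14 + 22 + 18 + 6 + 14 + 3 = 77
Plan II: 8 + 24 + 14 + 17 + 24 + 10 = 97
Plan III: 10 + 6 + 24 + 22 + 17 + 3 = 82

77 m — Plan I is the shortest.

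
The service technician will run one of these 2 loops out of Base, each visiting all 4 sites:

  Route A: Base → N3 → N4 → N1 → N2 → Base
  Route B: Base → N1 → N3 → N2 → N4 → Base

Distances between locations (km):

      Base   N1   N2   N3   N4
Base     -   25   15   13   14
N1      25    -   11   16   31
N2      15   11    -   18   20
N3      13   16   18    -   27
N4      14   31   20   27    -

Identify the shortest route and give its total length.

Route A: 13 + 27 + 31 + 11 + 15 = 97
Route B: 25 + 16 + 18 + 20 + 14 = 93

Shortest is Route B, total 93 km.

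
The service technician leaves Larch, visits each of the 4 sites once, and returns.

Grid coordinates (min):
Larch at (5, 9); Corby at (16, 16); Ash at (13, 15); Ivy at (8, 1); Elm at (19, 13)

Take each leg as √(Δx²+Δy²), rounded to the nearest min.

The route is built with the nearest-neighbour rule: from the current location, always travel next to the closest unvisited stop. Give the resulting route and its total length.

Larch → [Ivy:9 / Ash:10 / Corby:13 / Elm:15] → Ivy (9)
Ivy → [Ash:15 / Elm:16 / Corby:17] → Ash (15)
Ash → [Corby:3 / Elm:6] → Corby (3)
Corby → [Elm:4] → Elm (4)
Return Elm→Larch: 15.
Total = 9 + 15 + 3 + 4 + 15 = 46.

46 min along Larch → Ivy → Ash → Corby → Elm → Larch.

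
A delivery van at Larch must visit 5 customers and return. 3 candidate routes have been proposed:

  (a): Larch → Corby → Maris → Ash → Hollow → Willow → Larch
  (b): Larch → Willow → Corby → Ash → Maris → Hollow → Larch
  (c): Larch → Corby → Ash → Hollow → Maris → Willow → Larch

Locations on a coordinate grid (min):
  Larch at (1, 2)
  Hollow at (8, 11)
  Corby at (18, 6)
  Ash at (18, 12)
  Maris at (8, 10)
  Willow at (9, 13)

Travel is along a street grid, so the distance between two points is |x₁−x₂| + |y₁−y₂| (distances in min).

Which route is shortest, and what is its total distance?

(a): 21 + 14 + 12 + 11 + 3 + 19 = 80
(b): 19 + 16 + 6 + 12 + 1 + 16 = 70
(c): 21 + 6 + 11 + 1 + 4 + 19 = 62

62 min — (c) is the shortest.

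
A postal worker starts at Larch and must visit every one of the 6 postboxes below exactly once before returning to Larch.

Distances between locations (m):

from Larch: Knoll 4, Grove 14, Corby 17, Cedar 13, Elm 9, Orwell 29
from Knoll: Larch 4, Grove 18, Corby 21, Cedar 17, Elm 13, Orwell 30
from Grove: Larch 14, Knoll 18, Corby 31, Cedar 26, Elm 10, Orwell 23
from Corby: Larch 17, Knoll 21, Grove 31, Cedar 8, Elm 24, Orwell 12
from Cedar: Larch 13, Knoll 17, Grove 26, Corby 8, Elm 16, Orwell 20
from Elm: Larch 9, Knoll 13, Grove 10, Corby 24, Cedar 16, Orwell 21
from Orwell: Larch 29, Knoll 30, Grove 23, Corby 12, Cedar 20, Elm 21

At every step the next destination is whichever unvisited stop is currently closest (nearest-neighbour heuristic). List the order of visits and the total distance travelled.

Total distance 83 m via the nearest-neighbour route Larch → Knoll → Elm → Grove → Orwell → Corby → Cedar → Larch.

Larch → [Knoll:4 / Elm:9 / Cedar:13 / Grove:14 / Corby:17 / Orwell:29] → Knoll (4)
Knoll → [Elm:13 / Cedar:17 / Grove:18 / Corby:21 / Orwell:30] → Elm (13)
Elm → [Grove:10 / Cedar:16 / Orwell:21 / Corby:24] → Grove (10)
Grove → [Orwell:23 / Cedar:26 / Corby:31] → Orwell (23)
Orwell → [Corby:12 / Cedar:20] → Corby (12)
Corby → [Cedar:8] → Cedar (8)
Return Cedar→Larch: 13.
Total = 4 + 13 + 10 + 23 + 12 + 8 + 13 = 83.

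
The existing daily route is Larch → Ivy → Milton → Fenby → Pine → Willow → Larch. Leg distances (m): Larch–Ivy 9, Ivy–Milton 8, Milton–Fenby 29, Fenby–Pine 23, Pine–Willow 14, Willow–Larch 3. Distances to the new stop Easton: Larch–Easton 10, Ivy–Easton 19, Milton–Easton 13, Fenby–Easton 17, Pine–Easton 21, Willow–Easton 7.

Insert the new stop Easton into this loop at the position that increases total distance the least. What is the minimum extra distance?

Insertion cost between consecutive stops i–j is d(i,Easton) + d(Easton,j) − d(i,j):
  between Larch and Ivy: 10 + 19 − 9 = 20
  between Ivy and Milton: 19 + 13 − 8 = 24
  between Milton and Fenby: 13 + 17 − 29 = 1
  between Fenby and Pine: 17 + 21 − 23 = 15
  between Pine and Willow: 21 + 7 − 14 = 14
  between Willow and Larch: 7 + 10 − 3 = 14
Cheapest insertion is between Milton and Fenby, adding 1.
New total = 86 + 1 = 87.

Adding 1 m by placing Easton on the Milton–Fenby leg.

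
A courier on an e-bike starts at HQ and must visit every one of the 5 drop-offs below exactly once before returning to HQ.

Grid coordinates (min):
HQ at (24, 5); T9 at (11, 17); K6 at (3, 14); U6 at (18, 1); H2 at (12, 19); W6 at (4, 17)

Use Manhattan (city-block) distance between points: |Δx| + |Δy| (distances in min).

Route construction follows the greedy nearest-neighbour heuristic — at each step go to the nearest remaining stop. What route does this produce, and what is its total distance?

From HQ: distances to unvisited — U6=10, T9=25, H2=26, K6=30, W6=32. Nearest is U6 (10).
From U6: distances to unvisited — T9=23, H2=24, K6=28, W6=30. Nearest is T9 (23).
From T9: distances to unvisited — H2=3, W6=7, K6=11. Nearest is H2 (3).
From H2: distances to unvisited — W6=10, K6=14. Nearest is W6 (10).
From W6: distances to unvisited — K6=4. Nearest is K6 (4).
Return K6→HQ: 30.
Total = 10 + 23 + 3 + 10 + 4 + 30 = 80.

Nearest-neighbour total = 80 min; route HQ → U6 → T9 → H2 → W6 → K6 → HQ.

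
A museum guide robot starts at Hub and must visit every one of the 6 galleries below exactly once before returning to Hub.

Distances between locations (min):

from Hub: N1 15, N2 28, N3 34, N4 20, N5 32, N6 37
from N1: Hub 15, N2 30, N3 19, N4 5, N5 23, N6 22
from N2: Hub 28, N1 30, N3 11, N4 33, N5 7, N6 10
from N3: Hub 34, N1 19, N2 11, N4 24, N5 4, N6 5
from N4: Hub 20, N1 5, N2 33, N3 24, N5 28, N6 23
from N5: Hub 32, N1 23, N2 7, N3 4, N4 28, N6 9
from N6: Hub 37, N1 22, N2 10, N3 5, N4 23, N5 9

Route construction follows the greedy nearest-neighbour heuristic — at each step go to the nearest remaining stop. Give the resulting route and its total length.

Hub → [N1:15 / N4:20 / N2:28 / N5:32 / N3:34 / N6:37] → N1 (15)
N1 → [N4:5 / N3:19 / N6:22 / N5:23 / N2:30] → N4 (5)
N4 → [N6:23 / N3:24 / N5:28 / N2:33] → N6 (23)
N6 → [N3:5 / N5:9 / N2:10] → N3 (5)
N3 → [N5:4 / N2:11] → N5 (4)
N5 → [N2:7] → N2 (7)
Return N2→Hub: 28.
Total = 15 + 5 + 23 + 5 + 4 + 7 + 28 = 87.

87 min along Hub → N1 → N4 → N6 → N3 → N5 → N2 → Hub.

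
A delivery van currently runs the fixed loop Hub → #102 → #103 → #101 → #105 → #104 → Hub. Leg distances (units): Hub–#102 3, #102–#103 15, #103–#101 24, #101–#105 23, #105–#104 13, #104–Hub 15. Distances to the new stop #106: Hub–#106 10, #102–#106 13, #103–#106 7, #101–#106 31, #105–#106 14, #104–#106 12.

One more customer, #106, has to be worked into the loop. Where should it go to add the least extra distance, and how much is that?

Minimum extra distance: 5, inserting #106 between #102 and #103.

Insertion cost between consecutive stops i–j is d(i,#106) + d(#106,j) − d(i,j):
  between Hub and #102: 10 + 13 − 3 = 20
  between #102 and #103: 13 + 7 − 15 = 5
  between #103 and #101: 7 + 31 − 24 = 14
  between #101 and #105: 31 + 14 − 23 = 22
  between #105 and #104: 14 + 12 − 13 = 13
  between #104 and Hub: 12 + 10 − 15 = 7
Cheapest insertion is between #102 and #103, adding 5.
New total = 93 + 5 = 98.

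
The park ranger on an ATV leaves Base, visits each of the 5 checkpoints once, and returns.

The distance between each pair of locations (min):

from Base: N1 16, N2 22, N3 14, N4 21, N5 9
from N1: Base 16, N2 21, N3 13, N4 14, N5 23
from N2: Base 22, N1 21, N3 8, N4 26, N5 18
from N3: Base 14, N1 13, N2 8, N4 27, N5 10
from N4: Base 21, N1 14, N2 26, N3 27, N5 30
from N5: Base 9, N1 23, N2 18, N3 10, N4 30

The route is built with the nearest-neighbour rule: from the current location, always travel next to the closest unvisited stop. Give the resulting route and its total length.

Total distance 83 min via the nearest-neighbour route Base → N5 → N3 → N2 → N1 → N4 → Base.

At Base the remaining stops are N5 9, N3 14, N1 16, N4 21, N2 22; go to N5.
At N5 the remaining stops are N3 10, N2 18, N1 23, N4 30; go to N3.
At N3 the remaining stops are N2 8, N1 13, N4 27; go to N2.
At N2 the remaining stops are N1 21, N4 26; go to N1.
At N1 the remaining stops are N4 14; go to N4.
Return N4→Base: 21.
Total = 9 + 10 + 8 + 21 + 14 + 21 = 83.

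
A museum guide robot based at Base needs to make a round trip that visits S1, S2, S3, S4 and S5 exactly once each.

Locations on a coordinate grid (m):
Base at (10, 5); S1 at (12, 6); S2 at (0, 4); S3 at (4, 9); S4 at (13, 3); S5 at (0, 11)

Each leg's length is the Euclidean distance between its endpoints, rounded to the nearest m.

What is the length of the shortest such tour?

Minimum total distance: 36 m.

There are 60 distinct closed tours to check (reversals are equivalent).
Base - S1 - S2 - S3 - S4 - S5 - Base: 2+12+6+11+15+12 = 58
Base - S1 - S2 - S3 - S5 - S4 - Base: 2+12+6+4+15+4 = 43
Base - S1 - S2 - S4 - S3 - S5 - Base: 2+12+13+11+4+12 = 54
Base - S1 - S2 - S4 - S5 - S3 - Base: 2+12+13+15+4+7 = 53
Base - S1 - S2 - S5 - S3 - S4 - Base: 2+12+7+4+11+4 = 40
Base - S1 - S2 - S5 - S4 - S3 - Base: 2+12+7+15+11+7 = 54
Base - S1 - S3 - S2 - S4 - S5 - Base: 2+9+6+13+15+12 = 57
Base - S1 - S3 - S2 - S5 - S4 - Base: 2+9+6+7+15+4 = 43
Base - S1 - S3 - S4 - S2 - S5 - Base: 2+9+11+13+7+12 = 54
Base - S1 - S3 - S4 - S5 - S2 - Base: 2+9+11+15+7+10 = 54
Base - S1 - S3 - S5 - S2 - S4 - Base: 2+9+4+7+13+4 = 39
Base - S1 - S3 - S5 - S4 - S2 - Base: 2+9+4+15+13+10 = 53
Base - S1 - S4 - S2 - S3 - S5 - Base: 2+3+13+6+4+12 = 40
Base - S1 - S4 - S2 - S5 - S3 - Base: 2+3+13+7+4+7 = 36
… (46 more)
The minimum is 36.
One optimal route: Base → S1 → S4 → S2 → S5 → S3 → Base (or its reverse).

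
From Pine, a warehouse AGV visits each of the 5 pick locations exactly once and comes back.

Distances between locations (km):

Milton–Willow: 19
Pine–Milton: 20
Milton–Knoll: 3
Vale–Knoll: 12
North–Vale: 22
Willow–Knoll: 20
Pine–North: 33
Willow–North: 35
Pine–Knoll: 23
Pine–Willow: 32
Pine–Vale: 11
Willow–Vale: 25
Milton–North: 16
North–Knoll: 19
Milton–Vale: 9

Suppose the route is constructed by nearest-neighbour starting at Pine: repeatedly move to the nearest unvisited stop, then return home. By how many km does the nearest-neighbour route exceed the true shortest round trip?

5 km longer than the optimal tour.

Pine: Vale=11, Milton=20, Knoll=23, Willow=32, North=33 ⇒ Vale
Vale: Milton=9, Knoll=12, North=22, Willow=25 ⇒ Milton
Milton: Knoll=3, North=16, Willow=19 ⇒ Knoll
Knoll: North=19, Willow=20 ⇒ North
North: Willow=35 ⇒ Willow
NN route Pine → Vale → Milton → Knoll → North → Willow → Pine costs 109.
Optimal: Pine → Willow → Knoll → Milton → North → Vale → Pine costs 104 (by enumerating all 60 distinct tours).
Excess = 109 − 104 = 5.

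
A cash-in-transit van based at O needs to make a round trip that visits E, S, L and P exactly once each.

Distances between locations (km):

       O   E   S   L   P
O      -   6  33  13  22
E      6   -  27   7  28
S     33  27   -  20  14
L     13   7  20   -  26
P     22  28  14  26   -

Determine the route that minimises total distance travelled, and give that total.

There are 12 distinct closed tours to check (reversals are equivalent).
O - E - S - L - P - O: 6+27+20+26+22 = 101
O - E - S - P - L - O: 6+27+14+26+13 = 86
O - E - L - S - P - O: 6+7+20+14+22 = 69
O - E - L - P - S - O: 6+7+26+14+33 = 86
O - E - P - S - L - O: 6+28+14+20+13 = 81
O - E - P - L - S - O: 6+28+26+20+33 = 113
O - S - E - L - P - O: 33+27+7+26+22 = 115
O - S - E - P - L - O: 33+27+28+26+13 = 127
O - S - L - E - P - O: 33+20+7+28+22 = 110
O - S - P - E - L - O: 33+14+28+7+13 = 95
O - L - E - S - P - O: 13+7+27+14+22 = 83
O - L - S - E - P - O: 13+20+27+28+22 = 110
The minimum is 69.
One optimal route: O → E → L → S → P → O (or its reverse).

Minimum total distance: 69 km.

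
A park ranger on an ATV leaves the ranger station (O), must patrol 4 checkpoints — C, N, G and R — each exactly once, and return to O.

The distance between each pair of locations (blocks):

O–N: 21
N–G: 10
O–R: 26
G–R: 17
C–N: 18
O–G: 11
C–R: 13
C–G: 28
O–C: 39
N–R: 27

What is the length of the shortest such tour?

O - C - N - G - R - O: 39+18+10+17+26 = 110
O - C - N - R - G - O: 39+18+27+17+11 = 112
O - C - G - N - R - O: 39+28+10+27+26 = 130
O - C - G - R - N - O: 39+28+17+27+21 = 132
O - C - R - N - G - O: 39+13+27+10+11 = 100
O - C - R - G - N - O: 39+13+17+10+21 = 100
O - N - C - G - R - O: 21+18+28+17+26 = 110
O - N - C - R - G - O: 21+18+13+17+11 = 80
O - N - G - C - R - O: 21+10+28+13+26 = 98
O - N - R - C - G - O: 21+27+13+28+11 = 100
O - G - C - N - R - O: 11+28+18+27+26 = 110
O - G - N - C - R - O: 11+10+18+13+26 = 78
The minimum is 78.
One optimal route: O → G → N → C → R → O (or its reverse).

Minimum total distance: 78 blocks.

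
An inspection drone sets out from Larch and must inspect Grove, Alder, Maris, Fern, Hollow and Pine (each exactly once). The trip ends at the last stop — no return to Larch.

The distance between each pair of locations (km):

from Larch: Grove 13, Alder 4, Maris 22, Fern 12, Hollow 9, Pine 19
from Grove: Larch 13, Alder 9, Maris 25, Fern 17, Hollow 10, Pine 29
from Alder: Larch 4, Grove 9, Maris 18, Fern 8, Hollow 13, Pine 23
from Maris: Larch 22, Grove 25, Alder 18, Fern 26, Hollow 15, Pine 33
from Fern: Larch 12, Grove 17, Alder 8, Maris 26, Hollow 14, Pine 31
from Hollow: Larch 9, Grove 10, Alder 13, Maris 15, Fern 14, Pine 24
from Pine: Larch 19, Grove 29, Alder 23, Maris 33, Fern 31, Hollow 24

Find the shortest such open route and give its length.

There are 6! = 720 possible orderings.
Larch→Grove→Alder→Maris→Fern→Hollow→Pine: 13+9+18+26+14+24 = 104
Larch→Grove→Alder→Maris→Fern→Pine→Hollow: 13+9+18+26+31+24 = 121
Larch→Grove→Alder→Maris→Hollow→Fern→Pine: 13+9+18+15+14+31 = 100
Larch→Grove→Alder→Maris→Hollow→Pine→Fern: 13+9+18+15+24+31 = 110
Larch→Grove→Alder→Maris→Pine→Fern→Hollow: 13+9+18+33+31+14 = 118
Larch→Grove→Alder→Maris→Pine→Hollow→Fern: 13+9+18+33+24+14 = 111
Larch→Grove→Alder→Fern→Maris→Hollow→Pine: 13+9+8+26+15+24 = 95
Larch→Grove→Alder→Fern→Maris→Pine→Hollow: 13+9+8+26+33+24 = 113
… (712 more)
Larch→Alder→Fern→Grove→Hollow→Maris→Pine: 4+8+17+10+15+33 = 87  ← best
The minimum is 87.
One shortest path: Larch → Alder → Fern → Grove → Hollow → Maris → Pine.

87 km — the minimum one-way total.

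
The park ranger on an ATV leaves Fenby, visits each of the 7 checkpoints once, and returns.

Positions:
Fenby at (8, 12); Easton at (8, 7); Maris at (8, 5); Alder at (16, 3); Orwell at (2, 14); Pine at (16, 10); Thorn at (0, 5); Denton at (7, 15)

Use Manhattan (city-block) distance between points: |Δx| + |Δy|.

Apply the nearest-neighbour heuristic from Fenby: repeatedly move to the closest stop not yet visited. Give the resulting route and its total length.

At Fenby the remaining stops are Denton 4, Easton 5, Maris 7, Orwell 8, Pine 10, Thorn 15, Alder 17; go to Denton.
At Denton the remaining stops are Orwell 6, Easton 9, Maris 11, Pine 14, Thorn 17, Alder 21; go to Orwell.
At Orwell the remaining stops are Thorn 11, Easton 13, Maris 15, Pine 18, Alder 25; go to Thorn.
At Thorn the remaining stops are Maris 8, Easton 10, Alder 18, Pine 21; go to Maris.
At Maris the remaining stops are Easton 2, Alder 10, Pine 13; go to Easton.
At Easton the remaining stops are Pine 11, Alder 12; go to Pine.
At Pine the remaining stops are Alder 7; go to Alder.
Return Alder→Fenby: 17.
Total = 4 + 6 + 11 + 8 + 2 + 11 + 7 + 17 = 66.

66 along Fenby → Denton → Orwell → Thorn → Maris → Easton → Pine → Alder → Fenby.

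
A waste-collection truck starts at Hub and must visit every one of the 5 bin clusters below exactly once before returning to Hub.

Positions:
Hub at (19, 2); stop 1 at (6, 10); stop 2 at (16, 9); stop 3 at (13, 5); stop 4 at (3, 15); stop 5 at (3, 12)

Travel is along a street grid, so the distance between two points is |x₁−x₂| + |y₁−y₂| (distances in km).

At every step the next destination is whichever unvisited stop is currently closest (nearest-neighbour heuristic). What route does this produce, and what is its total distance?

Nearest-neighbour total = 64 km; route Hub → stop 3 → stop 2 → stop 1 → stop 5 → stop 4 → Hub.

Hub → [stop 3:9 / stop 2:10 / stop 1:21 / stop 5:26 / stop 4:29] → stop 3 (9)
stop 3 → [stop 2:7 / stop 1:12 / stop 5:17 / stop 4:20] → stop 2 (7)
stop 2 → [stop 1:11 / stop 5:16 / stop 4:19] → stop 1 (11)
stop 1 → [stop 5:5 / stop 4:8] → stop 5 (5)
stop 5 → [stop 4:3] → stop 4 (3)
Return stop 4→Hub: 29.
Total = 9 + 7 + 11 + 5 + 3 + 29 = 64.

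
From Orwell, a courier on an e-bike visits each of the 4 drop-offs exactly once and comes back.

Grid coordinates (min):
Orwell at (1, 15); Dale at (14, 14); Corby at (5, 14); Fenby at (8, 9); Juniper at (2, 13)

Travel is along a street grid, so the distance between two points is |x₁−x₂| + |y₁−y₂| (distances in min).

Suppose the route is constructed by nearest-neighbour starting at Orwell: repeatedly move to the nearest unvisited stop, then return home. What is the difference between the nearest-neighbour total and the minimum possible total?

Excess over optimum: 2 min.

From Orwell: Juniper=3, Corby=5, Fenby=13, Dale=14 → choose Juniper (3).
From Juniper: Corby=4, Fenby=10, Dale=13 → choose Corby (4).
From Corby: Fenby=8, Dale=9 → choose Fenby (8).
From Fenby: Dale=11 → choose Dale (11).
NN route Orwell → Juniper → Corby → Fenby → Dale → Orwell costs 40.
Optimal: Orwell → Corby → Dale → Fenby → Juniper → Orwell costs 38 (by enumerating all 12 distinct tours).
Excess = 40 − 38 = 2.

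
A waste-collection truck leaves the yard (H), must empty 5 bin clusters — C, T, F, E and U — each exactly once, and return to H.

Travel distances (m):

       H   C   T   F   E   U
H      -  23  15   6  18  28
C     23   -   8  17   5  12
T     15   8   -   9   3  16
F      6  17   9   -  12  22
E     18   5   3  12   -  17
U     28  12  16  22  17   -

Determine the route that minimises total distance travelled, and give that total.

There are 60 distinct closed tours to check (reversals are equivalent).
H → C → T → F → E → U → H: 23+8+9+12+17+28 = 97
H → C → T → F → U → E → H: 23+8+9+22+17+18 = 97
H → C → T → E → F → U → H: 23+8+3+12+22+28 = 96
H → C → T → E → U → F → H: 23+8+3+17+22+6 = 79
H → C → T → U → F → E → H: 23+8+16+22+12+18 = 99
H → C → T → U → E → F → H: 23+8+16+17+12+6 = 82
H → C → F → T → E → U → H: 23+17+9+3+17+28 = 97
H → C → F → T → U → E → H: 23+17+9+16+17+18 = 100
H → C → F → E → T → U → H: 23+17+12+3+16+28 = 99
H → C → F → E → U → T → H: 23+17+12+17+16+15 = 100
H → C → F → U → T → E → H: 23+17+22+16+3+18 = 99
H → C → F → U → E → T → H: 23+17+22+17+3+15 = 97
H → C → E → T → F → U → H: 23+5+3+9+22+28 = 90
H → C → E → T → U → F → H: 23+5+3+16+22+6 = 75
… (46 more)
H → T → E → C → U → F → H: 15+3+5+12+22+6 = 63  ← best
The minimum is 63.
One optimal route: H → T → E → C → U → F → H (or its reverse).

Minimum total distance: 63 m.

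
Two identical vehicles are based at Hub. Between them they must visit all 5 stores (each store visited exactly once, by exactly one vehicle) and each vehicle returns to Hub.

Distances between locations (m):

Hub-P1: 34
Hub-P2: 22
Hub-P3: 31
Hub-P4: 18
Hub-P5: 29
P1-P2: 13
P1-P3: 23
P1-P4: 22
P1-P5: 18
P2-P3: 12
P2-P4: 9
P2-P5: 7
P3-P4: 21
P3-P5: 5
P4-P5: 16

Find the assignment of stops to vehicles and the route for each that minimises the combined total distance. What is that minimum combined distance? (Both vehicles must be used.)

Check every non-empty split of the stops between the two vehicles; for each half take its own optimal tour:
  {P1} + {P2, P3, P4, P5}: 68 + 70 = 138
  {P2} + {P1, P3, P4, P5}: 44 + 94 = 138
  {P1, P2} + {P3, P4, P5}: 69 + 70 = 139
  {P3} + {P1, P2, P4, P5}: 62 + 86 = 148
  {P1, P3} + {P2, P4, P5}: 88 + 63 = 151
  {P2, P3} + {P1, P4, P5}: 65 + 86 = 151
  … (15 splits in total)
  {P4} + {P1, P2, P3, P5}: 36 + 89 = 125  ← best
Best: vehicle 1 Hub → P4 → Hub = 36; vehicle 2 Hub → P2 → P1 → P5 → P3 → Hub = 89; combined 125.

125 m — the smallest possible combined total.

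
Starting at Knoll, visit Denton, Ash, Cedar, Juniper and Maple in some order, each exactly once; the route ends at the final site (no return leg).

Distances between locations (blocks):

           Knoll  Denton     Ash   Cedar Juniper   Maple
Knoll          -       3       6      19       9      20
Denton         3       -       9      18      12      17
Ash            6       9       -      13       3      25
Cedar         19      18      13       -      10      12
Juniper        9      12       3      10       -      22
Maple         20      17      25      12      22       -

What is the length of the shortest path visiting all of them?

There are 5! = 120 possible orderings.
Knoll - Denton - Ash - Cedar - Juniper - Maple: 3+9+13+10+22 = 57
Knoll - Denton - Ash - Cedar - Maple - Juniper: 3+9+13+12+22 = 59
Knoll - Denton - Ash - Juniper - Cedar - Maple: 3+9+3+10+12 = 37
Knoll - Denton - Ash - Juniper - Maple - Cedar: 3+9+3+22+12 = 49
Knoll - Denton - Ash - Maple - Cedar - Juniper: 3+9+25+12+10 = 59
Knoll - Denton - Ash - Maple - Juniper - Cedar: 3+9+25+22+10 = 69
Knoll - Denton - Cedar - Ash - Juniper - Maple: 3+18+13+3+22 = 59
Knoll - Denton - Cedar - Ash - Maple - Juniper: 3+18+13+25+22 = 81
Knoll - Denton - Cedar - Juniper - Ash - Maple: 3+18+10+3+25 = 59
Knoll - Denton - Cedar - Juniper - Maple - Ash: 3+18+10+22+25 = 78
Knoll - Denton - Cedar - Maple - Ash - Juniper: 3+18+12+25+3 = 61
Knoll - Denton - Cedar - Maple - Juniper - Ash: 3+18+12+22+3 = 58
Knoll - Denton - Juniper - Ash - Cedar - Maple: 3+12+3+13+12 = 43
Knoll - Denton - Juniper - Ash - Maple - Cedar: 3+12+3+25+12 = 55
… (106 more)
The minimum is 37.
One shortest path: Knoll → Denton → Ash → Juniper → Cedar → Maple.

37 blocks — the minimum one-way total.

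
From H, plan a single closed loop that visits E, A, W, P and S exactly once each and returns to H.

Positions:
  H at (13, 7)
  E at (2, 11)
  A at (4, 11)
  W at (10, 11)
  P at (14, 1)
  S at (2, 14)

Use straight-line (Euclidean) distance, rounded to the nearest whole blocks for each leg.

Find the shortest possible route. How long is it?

H-E-A-W-P-S-H: 12+2+6+11+18+13 = 62
H-E-A-W-S-P-H: 12+2+6+9+18+6 = 53
H-E-A-P-W-S-H: 12+2+14+11+9+13 = 61
H-E-A-P-S-W-H: 12+2+14+18+9+5 = 60
H-E-A-S-W-P-H: 12+2+4+9+11+6 = 44
H-E-A-S-P-W-H: 12+2+4+18+11+5 = 52
H-E-W-A-P-S-H: 12+8+6+14+18+13 = 71
H-E-W-A-S-P-H: 12+8+6+4+18+6 = 54
H-E-W-P-A-S-H: 12+8+11+14+4+13 = 62
H-E-W-P-S-A-H: 12+8+11+18+4+10 = 63
H-E-W-S-A-P-H: 12+8+9+4+14+6 = 53
H-E-W-S-P-A-H: 12+8+9+18+14+10 = 71
H-E-P-A-W-S-H: 12+16+14+6+9+13 = 70
H-E-P-A-S-W-H: 12+16+14+4+9+5 = 60
… (46 more)
H-W-S-E-A-P-H: 5+9+3+2+14+6 = 39  ← best
The minimum is 39.
One optimal route: H → W → S → E → A → P → H (or its reverse).

Minimum total distance: 39 blocks.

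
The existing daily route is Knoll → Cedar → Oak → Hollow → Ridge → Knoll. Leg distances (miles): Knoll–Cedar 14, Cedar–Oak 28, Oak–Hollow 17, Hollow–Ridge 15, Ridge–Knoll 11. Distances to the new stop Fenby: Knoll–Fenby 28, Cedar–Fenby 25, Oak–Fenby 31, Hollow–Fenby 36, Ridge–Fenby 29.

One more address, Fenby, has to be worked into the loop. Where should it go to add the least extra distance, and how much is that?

Insertion cost between consecutive stops i–j is d(i,Fenby) + d(Fenby,j) − d(i,j):
  between Knoll and Cedar: 28 + 25 − 14 = 39
  between Cedar and Oak: 25 + 31 − 28 = 28
  between Oak and Hollow: 31 + 36 − 17 = 50
  between Hollow and Ridge: 36 + 29 − 15 = 50
  between Ridge and Knoll: 29 + 28 − 11 = 46
Cheapest insertion is between Cedar and Oak, adding 28.
New total = 85 + 28 = 113.

Minimum extra distance: 28 miles, inserting Fenby between Cedar and Oak.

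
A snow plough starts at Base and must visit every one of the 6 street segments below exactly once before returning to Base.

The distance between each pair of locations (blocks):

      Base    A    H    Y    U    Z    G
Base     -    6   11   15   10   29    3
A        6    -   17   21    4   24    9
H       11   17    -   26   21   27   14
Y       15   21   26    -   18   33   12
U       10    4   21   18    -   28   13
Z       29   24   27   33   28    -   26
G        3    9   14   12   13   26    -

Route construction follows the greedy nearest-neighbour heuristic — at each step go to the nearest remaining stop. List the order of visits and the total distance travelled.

Nearest-neighbour total = 116 blocks; route Base → G → A → U → Y → H → Z → Base.

From Base: distances to unvisited — G=3, A=6, U=10, H=11, Y=15, Z=29. Nearest is G (3).
From G: distances to unvisited — A=9, Y=12, U=13, H=14, Z=26. Nearest is A (9).
From A: distances to unvisited — U=4, H=17, Y=21, Z=24. Nearest is U (4).
From U: distances to unvisited — Y=18, H=21, Z=28. Nearest is Y (18).
From Y: distances to unvisited — H=26, Z=33. Nearest is H (26).
From H: distances to unvisited — Z=27. Nearest is Z (27).
Return Z→Base: 29.
Total = 3 + 9 + 4 + 18 + 26 + 27 + 29 = 116.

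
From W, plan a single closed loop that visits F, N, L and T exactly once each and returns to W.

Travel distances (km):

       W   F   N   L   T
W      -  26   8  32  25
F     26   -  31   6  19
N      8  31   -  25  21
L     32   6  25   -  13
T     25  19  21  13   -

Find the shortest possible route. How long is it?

There are 12 distinct closed tours to check (reversals are equivalent).
W→F→N→L→T→W: 26+31+25+13+25 = 120
W→F→N→T→L→W: 26+31+21+13+32 = 123
W→F→L→N→T→W: 26+6+25+21+25 = 103
W→F→L→T→N→W: 26+6+13+21+8 = 74
W→F→T→N→L→W: 26+19+21+25+32 = 123
W→F→T→L→N→W: 26+19+13+25+8 = 91
W→N→F→L→T→W: 8+31+6+13+25 = 83
W→N→F→T→L→W: 8+31+19+13+32 = 103
W→N→L→F→T→W: 8+25+6+19+25 = 83
W→N→T→F→L→W: 8+21+19+6+32 = 86
W→L→F→N→T→W: 32+6+31+21+25 = 115
W→L→N→F→T→W: 32+25+31+19+25 = 132
The minimum is 74.
One optimal route: W → F → L → T → N → W (or its reverse).

Minimum total distance: 74 km.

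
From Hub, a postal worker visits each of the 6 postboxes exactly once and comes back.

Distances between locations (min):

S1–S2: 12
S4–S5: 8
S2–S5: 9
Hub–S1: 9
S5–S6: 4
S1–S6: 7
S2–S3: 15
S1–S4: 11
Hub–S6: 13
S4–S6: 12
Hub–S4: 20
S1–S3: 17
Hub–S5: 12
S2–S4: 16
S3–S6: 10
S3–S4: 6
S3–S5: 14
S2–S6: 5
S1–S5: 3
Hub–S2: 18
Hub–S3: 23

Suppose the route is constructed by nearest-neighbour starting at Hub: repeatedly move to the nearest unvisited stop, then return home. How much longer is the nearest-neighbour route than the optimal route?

From Hub: S1=9, S5=12, S6=13, S2=18, S4=20, S3=23 → choose S1 (9).
From S1: S5=3, S6=7, S4=11, S2=12, S3=17 → choose S5 (3).
From S5: S6=4, S4=8, S2=9, S3=14 → choose S6 (4).
From S6: S2=5, S3=10, S4=12 → choose S2 (5).
From S2: S3=15, S4=16 → choose S3 (15).
From S3: S4=6 → choose S4 (6).
NN route Hub → S1 → S5 → S6 → S2 → S3 → S4 → Hub costs 62.
Optimal: Hub → S1 → S5 → S4 → S3 → S2 → S6 → Hub costs 59 (by enumerating all 360 distinct tours).
Excess = 62 − 59 = 3.

3 min longer than the optimal tour.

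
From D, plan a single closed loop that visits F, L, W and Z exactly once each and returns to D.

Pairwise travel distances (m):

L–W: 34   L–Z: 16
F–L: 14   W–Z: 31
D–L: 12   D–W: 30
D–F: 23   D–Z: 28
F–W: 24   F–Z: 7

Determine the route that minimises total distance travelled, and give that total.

D - F - L - W - Z - D: 23+14+34+31+28 = 130
D - F - L - Z - W - D: 23+14+16+31+30 = 114
D - F - W - L - Z - D: 23+24+34+16+28 = 125
D - F - W - Z - L - D: 23+24+31+16+12 = 106
D - F - Z - L - W - D: 23+7+16+34+30 = 110
D - F - Z - W - L - D: 23+7+31+34+12 = 107
D - L - F - W - Z - D: 12+14+24+31+28 = 109
D - L - F - Z - W - D: 12+14+7+31+30 = 94
D - L - W - F - Z - D: 12+34+24+7+28 = 105
D - L - Z - F - W - D: 12+16+7+24+30 = 89
D - W - F - L - Z - D: 30+24+14+16+28 = 112
D - W - L - F - Z - D: 30+34+14+7+28 = 113
The minimum is 89.
One optimal route: D → L → Z → F → W → D (or its reverse).

89 m — the shortest possible round trip.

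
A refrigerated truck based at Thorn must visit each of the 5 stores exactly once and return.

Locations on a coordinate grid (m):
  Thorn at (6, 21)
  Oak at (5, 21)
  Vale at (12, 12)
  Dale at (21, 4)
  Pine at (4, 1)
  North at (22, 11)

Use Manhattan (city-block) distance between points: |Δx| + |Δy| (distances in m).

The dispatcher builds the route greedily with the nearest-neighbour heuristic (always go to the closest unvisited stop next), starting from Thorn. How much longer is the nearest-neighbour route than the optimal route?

From Thorn: Oak=1, Vale=15, Pine=22, North=26, Dale=32 → choose Oak (1).
From Oak: Vale=16, Pine=21, North=27, Dale=33 → choose Vale (16).
From Vale: North=11, Dale=17, Pine=19 → choose North (11).
From North: Dale=8, Pine=28 → choose Dale (8).
From Dale: Pine=20 → choose Pine (20).
NN route Thorn → Oak → Vale → North → Dale → Pine → Thorn costs 78.
Optimal: Thorn → Oak → Pine → Dale → North → Vale → Thorn costs 76 (by enumerating all 60 distinct tours).
Excess = 78 − 76 = 2.

Excess over optimum: 2 m.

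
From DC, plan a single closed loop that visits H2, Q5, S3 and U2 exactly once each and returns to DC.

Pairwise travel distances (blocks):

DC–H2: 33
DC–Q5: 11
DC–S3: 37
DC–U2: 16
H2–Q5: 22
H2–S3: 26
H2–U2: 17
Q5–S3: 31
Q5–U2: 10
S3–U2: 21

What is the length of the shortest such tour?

DC→H2→Q5→S3→U2→DC: 33+22+31+21+16 = 123
DC→H2→Q5→U2→S3→DC: 33+22+10+21+37 = 123
DC→H2→S3→Q5→U2→DC: 33+26+31+10+16 = 116
DC→H2→S3→U2→Q5→DC: 33+26+21+10+11 = 101
DC→H2→U2→Q5→S3→DC: 33+17+10+31+37 = 128
DC→H2→U2→S3→Q5→DC: 33+17+21+31+11 = 113
DC→Q5→H2→S3→U2→DC: 11+22+26+21+16 = 96
DC→Q5→H2→U2→S3→DC: 11+22+17+21+37 = 108
DC→Q5→S3→H2→U2→DC: 11+31+26+17+16 = 101
DC→Q5→U2→H2→S3→DC: 11+10+17+26+37 = 101
DC→S3→H2→Q5→U2→DC: 37+26+22+10+16 = 111
DC→S3→Q5→H2→U2→DC: 37+31+22+17+16 = 123
The minimum is 96.
One optimal route: DC → Q5 → H2 → S3 → U2 → DC (or its reverse).

96 blocks — the shortest possible round trip.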